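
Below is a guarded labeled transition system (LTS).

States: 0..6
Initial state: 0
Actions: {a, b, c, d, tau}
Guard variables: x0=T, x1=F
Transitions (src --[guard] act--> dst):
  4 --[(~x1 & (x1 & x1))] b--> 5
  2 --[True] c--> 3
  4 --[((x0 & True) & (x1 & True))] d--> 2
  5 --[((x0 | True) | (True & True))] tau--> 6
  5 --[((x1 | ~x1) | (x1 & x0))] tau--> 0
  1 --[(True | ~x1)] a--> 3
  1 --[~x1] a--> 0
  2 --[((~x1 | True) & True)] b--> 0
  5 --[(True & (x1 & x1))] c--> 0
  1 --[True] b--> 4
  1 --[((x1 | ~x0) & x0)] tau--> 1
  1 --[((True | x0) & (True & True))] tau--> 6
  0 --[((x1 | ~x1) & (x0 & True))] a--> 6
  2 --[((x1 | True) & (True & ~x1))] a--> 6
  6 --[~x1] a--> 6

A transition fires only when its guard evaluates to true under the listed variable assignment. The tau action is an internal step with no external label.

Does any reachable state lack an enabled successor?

Reach set: {0,6}
  0: a→6  [deg 1]
  6: a→6  [deg 1]

Answer: DEADLOCK-FREE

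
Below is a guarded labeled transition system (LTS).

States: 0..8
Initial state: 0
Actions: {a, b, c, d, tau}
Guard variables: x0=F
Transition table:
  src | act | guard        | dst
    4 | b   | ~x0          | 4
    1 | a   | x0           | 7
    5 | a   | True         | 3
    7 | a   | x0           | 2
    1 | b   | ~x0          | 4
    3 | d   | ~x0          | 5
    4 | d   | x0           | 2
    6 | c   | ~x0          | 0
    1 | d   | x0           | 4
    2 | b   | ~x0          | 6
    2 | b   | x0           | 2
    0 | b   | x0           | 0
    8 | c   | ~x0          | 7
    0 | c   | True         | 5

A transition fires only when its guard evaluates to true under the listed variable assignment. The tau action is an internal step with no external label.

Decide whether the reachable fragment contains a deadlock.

Reachable = {0,3,5}
  0: c→5  [deg 1]
  3: d→5  [deg 1]
  5: a→3  [deg 1]

Answer: DEADLOCK-FREE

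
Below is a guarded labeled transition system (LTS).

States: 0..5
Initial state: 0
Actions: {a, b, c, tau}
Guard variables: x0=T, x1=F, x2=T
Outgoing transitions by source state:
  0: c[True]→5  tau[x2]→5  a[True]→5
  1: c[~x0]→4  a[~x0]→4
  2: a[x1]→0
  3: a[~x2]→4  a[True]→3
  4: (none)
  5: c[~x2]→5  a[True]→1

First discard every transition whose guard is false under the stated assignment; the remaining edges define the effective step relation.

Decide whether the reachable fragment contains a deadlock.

Answer: DEADLOCK at state 1

Analysis:
Reach set: {0,1,5}
  0: a→5  c→5  tau→5  [3 exit(s)]
  1: ∅  [deadlock]
  5: a→1  [1 exit(s)]
Path to 1: c·a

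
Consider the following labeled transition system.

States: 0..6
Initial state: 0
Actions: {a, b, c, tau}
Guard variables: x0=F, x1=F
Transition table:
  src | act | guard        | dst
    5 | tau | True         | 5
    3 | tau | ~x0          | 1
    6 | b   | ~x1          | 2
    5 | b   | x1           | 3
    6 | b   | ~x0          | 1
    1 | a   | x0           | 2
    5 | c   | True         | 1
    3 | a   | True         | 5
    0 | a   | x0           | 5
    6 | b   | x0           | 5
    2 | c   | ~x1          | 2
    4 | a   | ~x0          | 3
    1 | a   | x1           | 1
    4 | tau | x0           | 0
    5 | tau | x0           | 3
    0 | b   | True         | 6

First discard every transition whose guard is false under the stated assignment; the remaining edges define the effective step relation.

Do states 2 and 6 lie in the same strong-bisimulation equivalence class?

Compute ~ classes (split until stable):
  π0 = {{0,1,2,3,4,5,6}}
  π1 = {{0,6},{1},{2},{3},{4},{5}}
  π2 = {{0},{1},{2},{3},{4},{5},{6}}
7 equivalence class(es) (converged in 3)
class of 2: {2}; class of 6: {6}

Answer: NOT BISIMILAR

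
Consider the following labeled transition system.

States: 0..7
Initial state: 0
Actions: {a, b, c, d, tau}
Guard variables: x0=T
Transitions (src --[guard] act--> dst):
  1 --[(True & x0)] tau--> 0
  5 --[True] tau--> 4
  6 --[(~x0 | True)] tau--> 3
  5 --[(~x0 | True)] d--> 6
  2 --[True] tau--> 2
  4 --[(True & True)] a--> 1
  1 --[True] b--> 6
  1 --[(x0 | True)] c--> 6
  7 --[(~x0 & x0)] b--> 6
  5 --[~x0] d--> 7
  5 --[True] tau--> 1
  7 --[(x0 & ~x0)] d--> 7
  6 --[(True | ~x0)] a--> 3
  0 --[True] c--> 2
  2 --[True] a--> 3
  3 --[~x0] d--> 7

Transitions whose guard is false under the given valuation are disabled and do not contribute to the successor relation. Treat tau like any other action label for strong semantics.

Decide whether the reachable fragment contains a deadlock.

Answer: DEADLOCK at state 3

Analysis:
R = {0,2,3}
  0: c→2  [1 exit(s)]
  2: a→3  tau→2  [2 exit(s)]
  3: ∅  [STUCK]
trace reaching 3: c·a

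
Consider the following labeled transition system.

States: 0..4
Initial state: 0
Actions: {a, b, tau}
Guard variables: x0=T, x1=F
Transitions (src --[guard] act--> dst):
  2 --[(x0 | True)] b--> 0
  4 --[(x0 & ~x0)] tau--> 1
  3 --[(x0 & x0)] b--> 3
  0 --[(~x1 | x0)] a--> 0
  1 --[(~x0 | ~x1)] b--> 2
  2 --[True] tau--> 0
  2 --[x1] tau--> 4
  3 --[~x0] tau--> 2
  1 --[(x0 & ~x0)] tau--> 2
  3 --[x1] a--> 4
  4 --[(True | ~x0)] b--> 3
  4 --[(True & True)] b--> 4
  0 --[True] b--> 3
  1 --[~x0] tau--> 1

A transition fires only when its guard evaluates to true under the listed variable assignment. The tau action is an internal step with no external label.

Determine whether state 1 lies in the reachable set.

8 transition(s) survive guard evaluation.
L0 = {0}
L1 = {3}  total {0,3}
R = {0,3}

Answer: UNREACHABLE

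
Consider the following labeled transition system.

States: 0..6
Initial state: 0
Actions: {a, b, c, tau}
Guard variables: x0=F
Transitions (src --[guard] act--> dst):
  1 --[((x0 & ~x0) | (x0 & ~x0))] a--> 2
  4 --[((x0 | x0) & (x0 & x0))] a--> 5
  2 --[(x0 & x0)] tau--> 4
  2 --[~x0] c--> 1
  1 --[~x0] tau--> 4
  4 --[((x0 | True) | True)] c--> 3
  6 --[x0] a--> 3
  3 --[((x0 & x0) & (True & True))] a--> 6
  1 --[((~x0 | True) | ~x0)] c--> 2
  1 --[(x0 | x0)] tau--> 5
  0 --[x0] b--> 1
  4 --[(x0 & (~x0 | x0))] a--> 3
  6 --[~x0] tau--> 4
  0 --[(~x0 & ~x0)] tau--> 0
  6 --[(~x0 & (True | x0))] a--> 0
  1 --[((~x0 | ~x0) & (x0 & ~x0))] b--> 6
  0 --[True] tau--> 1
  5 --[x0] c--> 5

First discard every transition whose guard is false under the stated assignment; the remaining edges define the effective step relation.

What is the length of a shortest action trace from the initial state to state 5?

Layered search for 5:
  Layer 0: {0}
  Layer 1: {1}
  Layer 2: {2,4}
  Layer 3: {3}
5 never appears.

Answer: UNREACHABLE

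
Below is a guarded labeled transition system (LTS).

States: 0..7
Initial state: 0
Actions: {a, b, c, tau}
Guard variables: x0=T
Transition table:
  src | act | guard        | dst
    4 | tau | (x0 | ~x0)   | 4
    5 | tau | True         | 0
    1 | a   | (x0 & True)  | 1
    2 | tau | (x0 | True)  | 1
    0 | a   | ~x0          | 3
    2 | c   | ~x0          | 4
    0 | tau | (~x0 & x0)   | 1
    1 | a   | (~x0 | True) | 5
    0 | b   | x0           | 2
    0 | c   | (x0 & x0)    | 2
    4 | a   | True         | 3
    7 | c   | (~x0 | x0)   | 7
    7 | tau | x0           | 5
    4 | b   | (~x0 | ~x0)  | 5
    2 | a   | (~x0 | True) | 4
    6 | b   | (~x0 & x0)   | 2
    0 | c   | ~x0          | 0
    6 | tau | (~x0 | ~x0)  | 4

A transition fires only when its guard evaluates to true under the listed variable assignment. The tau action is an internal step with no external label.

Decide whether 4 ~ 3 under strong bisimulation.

Answer: NOT BISIMILAR

Analysis:
Bisimulation quotient by refinement:
  π0 = {{0,1,2,3,4,5,6,7}}
  π1 = {{0},{1},{2,4},{3,6},{5},{7}}
  π2 = {{0},{1},{2},{3,6},{4},{5},{7}}
7 equivalence class(es) (converged in 3)
4∈{4}, 3∈{3,6}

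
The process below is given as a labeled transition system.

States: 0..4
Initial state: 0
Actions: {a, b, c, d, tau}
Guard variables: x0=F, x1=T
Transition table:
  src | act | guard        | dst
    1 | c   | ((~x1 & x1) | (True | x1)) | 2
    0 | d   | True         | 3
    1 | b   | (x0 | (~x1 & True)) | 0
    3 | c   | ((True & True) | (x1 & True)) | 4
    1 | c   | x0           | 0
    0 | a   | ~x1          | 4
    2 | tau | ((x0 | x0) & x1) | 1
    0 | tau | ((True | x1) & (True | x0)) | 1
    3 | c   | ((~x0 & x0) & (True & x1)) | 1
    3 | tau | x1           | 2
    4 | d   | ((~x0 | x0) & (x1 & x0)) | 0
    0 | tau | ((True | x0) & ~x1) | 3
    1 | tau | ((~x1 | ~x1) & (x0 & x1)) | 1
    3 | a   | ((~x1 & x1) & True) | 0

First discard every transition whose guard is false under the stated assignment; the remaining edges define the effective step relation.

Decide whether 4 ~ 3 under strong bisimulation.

Answer: NOT BISIMILAR

Trace:
Refine partition for ~:
  round 0: {{0,1,2,3,4}}
  round 1: {{0},{1},{2,4},{3}}
4 equivalence class(es) (converged in 2)
4∈{2,4}, 3∈{3}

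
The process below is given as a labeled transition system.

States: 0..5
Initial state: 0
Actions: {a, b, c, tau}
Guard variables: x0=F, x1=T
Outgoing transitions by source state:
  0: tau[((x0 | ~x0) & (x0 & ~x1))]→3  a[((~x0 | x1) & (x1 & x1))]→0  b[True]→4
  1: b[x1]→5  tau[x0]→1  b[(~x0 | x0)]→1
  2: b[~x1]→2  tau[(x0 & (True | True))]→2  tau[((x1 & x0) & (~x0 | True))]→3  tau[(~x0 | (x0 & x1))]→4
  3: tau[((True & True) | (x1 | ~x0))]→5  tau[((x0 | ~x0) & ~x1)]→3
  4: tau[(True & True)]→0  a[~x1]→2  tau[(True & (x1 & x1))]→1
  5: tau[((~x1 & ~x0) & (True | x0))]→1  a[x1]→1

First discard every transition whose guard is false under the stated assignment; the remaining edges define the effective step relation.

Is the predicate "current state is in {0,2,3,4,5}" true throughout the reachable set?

Inv-set: {0,2,3,4,5}
R = {0,1,4,5}
  0: safe
  1: ✗ unsafe
  4: safe
  5: safe
witness against invariant: b·tau → 1

Answer: INVARIANT VIOLATED at state 1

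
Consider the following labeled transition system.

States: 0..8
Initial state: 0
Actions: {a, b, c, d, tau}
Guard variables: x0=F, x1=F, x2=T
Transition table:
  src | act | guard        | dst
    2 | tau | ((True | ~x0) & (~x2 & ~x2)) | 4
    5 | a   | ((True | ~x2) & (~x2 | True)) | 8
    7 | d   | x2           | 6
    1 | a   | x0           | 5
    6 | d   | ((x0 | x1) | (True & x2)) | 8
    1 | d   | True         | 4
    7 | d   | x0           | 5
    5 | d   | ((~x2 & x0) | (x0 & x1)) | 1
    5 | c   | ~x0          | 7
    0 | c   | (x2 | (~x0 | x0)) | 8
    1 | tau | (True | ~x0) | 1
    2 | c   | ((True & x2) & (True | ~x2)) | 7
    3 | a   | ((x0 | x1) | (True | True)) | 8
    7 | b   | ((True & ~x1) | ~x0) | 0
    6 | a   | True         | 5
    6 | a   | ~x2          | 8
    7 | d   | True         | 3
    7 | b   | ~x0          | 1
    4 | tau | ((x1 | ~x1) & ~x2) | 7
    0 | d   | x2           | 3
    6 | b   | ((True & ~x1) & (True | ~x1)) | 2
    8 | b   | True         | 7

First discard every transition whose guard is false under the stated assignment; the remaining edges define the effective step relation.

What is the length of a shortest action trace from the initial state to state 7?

Breadth-first toward 7:
  Layer 0: {0}
  Layer 1: {3,8}
  Layer 2: {7}
first hit 7 at d=2 via c·b

Answer: 2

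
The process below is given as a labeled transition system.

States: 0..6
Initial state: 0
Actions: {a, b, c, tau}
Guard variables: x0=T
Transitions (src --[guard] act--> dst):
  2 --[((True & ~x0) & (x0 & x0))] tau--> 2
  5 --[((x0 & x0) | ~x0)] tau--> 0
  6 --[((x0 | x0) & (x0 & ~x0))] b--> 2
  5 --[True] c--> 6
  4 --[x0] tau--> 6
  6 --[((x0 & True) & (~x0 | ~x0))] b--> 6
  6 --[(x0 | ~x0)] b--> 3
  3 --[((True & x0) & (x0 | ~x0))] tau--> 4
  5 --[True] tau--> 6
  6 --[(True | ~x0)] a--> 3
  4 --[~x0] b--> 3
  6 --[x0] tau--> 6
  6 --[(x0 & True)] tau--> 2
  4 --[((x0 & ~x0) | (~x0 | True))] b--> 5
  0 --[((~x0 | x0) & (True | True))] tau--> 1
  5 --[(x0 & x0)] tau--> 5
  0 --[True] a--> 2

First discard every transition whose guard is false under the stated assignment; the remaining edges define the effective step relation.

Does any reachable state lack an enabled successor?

Answer: DEADLOCK at state 1

Trace:
Reach set: {0,1,2}
  0: a→2  tau→1  [deg 2]
  1: ∅  [STUCK]
  2: ∅  [STUCK]
witness 1: tau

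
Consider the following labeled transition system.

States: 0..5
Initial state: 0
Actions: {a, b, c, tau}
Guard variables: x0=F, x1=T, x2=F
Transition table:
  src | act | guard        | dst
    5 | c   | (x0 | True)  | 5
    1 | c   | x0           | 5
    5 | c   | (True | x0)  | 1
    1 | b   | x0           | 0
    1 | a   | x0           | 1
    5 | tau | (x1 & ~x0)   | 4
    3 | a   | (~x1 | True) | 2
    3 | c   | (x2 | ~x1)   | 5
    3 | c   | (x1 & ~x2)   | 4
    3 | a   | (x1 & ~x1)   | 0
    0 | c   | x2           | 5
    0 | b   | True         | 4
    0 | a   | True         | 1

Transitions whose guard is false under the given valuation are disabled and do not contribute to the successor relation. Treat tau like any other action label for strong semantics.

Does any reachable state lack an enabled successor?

Reach set: {0,1,4}
  0: a→1  b→4  [2 exit(s)]
  1: ∅  [STUCK]
  4: ∅  [STUCK]
witness 1: a

Answer: DEADLOCK at state 1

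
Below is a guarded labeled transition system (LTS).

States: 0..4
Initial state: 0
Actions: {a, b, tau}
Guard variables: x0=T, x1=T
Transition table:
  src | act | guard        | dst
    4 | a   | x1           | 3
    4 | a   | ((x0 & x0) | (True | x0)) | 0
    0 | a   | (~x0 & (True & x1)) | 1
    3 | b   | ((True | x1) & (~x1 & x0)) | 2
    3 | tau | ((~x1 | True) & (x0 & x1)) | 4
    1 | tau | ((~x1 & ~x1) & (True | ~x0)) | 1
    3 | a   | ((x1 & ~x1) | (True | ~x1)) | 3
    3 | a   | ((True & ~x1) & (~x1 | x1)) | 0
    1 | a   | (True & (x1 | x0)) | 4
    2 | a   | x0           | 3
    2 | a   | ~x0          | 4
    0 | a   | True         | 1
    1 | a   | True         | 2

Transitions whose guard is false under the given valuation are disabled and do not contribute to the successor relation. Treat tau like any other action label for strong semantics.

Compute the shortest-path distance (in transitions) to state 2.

Answer: 2

Working:
BFS to 2:
  L0 = {0}
  L1 = {1}
  L2 = {2,4}
2 enters at depth 2; path a·a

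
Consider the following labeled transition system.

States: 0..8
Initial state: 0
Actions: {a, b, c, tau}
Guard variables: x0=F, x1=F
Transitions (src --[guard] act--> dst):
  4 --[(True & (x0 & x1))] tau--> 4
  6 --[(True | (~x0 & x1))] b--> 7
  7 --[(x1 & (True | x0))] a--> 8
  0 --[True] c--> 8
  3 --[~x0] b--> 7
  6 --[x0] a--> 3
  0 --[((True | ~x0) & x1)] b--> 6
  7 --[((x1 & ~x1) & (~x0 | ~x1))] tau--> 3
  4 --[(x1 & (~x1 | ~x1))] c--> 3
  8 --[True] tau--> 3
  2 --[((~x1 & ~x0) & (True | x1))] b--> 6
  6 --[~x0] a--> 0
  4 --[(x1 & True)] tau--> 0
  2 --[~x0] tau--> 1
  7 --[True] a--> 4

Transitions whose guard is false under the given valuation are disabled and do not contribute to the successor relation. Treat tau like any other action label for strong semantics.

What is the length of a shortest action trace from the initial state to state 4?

Answer: 4

Trace:
Layered search for 4:
  L0 = {0}
  L1 = {8}
  L2 = {3}
  L3 = {7}
  L4 = {4}
first hit 4 at d=4 via c·tau·b·a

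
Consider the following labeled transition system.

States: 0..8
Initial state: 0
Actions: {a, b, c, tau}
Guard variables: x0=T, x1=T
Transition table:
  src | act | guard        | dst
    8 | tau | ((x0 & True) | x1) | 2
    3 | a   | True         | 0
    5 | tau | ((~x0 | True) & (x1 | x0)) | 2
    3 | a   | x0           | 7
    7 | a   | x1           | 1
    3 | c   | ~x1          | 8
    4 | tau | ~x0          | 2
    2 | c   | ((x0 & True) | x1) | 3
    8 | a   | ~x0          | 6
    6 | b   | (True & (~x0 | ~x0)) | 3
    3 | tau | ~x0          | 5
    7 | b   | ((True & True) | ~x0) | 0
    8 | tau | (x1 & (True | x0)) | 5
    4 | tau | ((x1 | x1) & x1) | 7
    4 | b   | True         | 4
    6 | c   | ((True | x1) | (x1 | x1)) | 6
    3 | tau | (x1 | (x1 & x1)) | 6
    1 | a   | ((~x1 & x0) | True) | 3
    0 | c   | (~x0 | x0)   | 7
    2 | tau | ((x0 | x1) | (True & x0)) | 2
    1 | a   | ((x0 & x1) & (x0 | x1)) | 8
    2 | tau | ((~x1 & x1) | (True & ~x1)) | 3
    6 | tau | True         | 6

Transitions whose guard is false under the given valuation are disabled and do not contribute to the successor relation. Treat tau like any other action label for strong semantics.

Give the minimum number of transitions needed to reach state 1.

Layered search for 1:
  L0 = {0}
  L1 = {7}
  L2 = {1}
depth(1)=2, e.g. c·a

Answer: 2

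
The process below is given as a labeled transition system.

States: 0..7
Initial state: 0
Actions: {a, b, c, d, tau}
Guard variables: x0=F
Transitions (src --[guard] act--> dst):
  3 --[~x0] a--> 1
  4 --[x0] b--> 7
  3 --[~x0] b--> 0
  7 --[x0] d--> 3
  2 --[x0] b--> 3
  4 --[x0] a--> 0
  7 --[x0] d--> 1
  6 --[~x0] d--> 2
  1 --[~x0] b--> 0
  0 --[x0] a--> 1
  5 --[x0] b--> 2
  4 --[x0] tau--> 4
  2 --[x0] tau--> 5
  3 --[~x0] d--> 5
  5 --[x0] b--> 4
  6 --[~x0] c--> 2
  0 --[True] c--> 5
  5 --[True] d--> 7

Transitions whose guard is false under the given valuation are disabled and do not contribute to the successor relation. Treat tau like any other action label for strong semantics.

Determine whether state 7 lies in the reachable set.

8 transition(s) survive guard evaluation.
Layer 0: {0}
Layer 1: {5}  now seen {0,5}
Layer 2: {7}  now seen {0,5,7}
R = {0,5,7}
Path to 7: c·d

Answer: REACHABLE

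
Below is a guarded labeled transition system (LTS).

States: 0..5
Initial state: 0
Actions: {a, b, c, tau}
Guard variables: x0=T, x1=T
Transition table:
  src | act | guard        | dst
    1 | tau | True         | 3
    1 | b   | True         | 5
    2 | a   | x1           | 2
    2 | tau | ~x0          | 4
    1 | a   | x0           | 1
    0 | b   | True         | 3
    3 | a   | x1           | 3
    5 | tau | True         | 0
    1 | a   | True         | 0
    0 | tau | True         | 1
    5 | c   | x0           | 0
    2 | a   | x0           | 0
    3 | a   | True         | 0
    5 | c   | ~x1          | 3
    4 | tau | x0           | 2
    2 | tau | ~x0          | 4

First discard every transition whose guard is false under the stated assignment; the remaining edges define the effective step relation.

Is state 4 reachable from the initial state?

Answer: UNREACHABLE

Working:
Guard filter leaves 13 enabled edge(s).
Layer 0: {0}
Layer 1: {1,3}  total {0,1,3}
Layer 2: {5}  total {0,1,3,5}
Reach set: {0,1,3,5}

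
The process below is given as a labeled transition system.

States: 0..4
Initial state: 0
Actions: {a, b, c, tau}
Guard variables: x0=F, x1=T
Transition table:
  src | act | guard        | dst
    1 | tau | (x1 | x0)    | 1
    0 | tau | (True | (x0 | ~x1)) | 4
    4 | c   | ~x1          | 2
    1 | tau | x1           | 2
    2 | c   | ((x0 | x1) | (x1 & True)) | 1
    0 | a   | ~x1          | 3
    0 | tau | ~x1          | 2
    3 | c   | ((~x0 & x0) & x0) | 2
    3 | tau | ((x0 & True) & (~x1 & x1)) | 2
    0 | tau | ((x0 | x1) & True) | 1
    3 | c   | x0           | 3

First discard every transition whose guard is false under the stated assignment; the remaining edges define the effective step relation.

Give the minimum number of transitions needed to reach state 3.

Breadth-first toward 3:
  depth 0: {0}
  depth 1: {1,4}
  depth 2: {2}
3 never appears.

Answer: UNREACHABLE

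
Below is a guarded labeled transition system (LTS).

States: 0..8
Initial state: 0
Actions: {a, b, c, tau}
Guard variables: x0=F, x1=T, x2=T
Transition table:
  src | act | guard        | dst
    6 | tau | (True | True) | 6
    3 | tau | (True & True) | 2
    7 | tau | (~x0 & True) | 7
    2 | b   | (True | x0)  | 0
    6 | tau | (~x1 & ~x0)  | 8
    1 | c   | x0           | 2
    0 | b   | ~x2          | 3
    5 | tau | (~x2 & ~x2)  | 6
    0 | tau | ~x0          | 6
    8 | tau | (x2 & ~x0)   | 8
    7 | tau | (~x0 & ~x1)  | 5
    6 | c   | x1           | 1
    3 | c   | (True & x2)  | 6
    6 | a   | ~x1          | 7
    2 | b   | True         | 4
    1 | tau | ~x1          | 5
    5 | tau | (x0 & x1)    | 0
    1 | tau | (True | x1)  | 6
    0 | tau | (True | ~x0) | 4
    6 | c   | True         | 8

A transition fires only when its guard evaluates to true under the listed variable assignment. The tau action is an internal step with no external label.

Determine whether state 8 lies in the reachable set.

Answer: REACHABLE

Trace:
Guard filter leaves 12 enabled edge(s).
Layer 0: {0}
Layer 1: {4,6}  total {0,4,6}
Layer 2: {1,8}  total {0,1,4,6,8}
R = {0,1,4,6,8}
Path to 8: tau·c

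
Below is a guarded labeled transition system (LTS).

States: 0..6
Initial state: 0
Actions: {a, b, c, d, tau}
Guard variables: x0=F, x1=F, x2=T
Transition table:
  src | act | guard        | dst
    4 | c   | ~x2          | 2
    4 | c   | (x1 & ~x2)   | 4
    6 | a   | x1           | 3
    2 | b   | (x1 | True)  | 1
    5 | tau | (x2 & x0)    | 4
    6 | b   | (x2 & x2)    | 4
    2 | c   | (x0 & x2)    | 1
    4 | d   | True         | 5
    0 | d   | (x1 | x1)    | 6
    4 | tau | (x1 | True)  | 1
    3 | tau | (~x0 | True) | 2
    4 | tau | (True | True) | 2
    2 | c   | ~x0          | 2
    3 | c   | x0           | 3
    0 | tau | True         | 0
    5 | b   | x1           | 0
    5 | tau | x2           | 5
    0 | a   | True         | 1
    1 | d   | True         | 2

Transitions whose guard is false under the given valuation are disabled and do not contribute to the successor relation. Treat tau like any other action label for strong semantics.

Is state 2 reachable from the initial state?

Guard filter leaves 11 enabled edge(s).
depth 0: {0}
depth 1: {1}  now seen {0,1}
depth 2: {2}  now seen {0,1,2}
Reachable = {0,1,2}
witness 2: a·d

Answer: REACHABLE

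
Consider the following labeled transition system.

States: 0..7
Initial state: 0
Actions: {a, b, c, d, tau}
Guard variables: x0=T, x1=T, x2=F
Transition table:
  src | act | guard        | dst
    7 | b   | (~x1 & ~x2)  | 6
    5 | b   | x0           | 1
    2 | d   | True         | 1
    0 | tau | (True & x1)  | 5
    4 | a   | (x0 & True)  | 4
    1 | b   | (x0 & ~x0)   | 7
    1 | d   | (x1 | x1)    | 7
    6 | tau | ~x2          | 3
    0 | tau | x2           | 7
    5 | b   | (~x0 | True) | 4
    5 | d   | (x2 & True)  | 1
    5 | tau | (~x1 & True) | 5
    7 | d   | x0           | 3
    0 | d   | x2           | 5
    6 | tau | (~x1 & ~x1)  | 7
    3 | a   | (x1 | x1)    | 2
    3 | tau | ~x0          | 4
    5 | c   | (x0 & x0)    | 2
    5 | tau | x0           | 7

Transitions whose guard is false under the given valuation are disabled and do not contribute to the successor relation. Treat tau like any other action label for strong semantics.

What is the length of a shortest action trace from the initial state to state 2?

Layered search for 2:
  Layer 0: {0}
  Layer 1: {5}
  Layer 2: {1,2,4,7}
2 enters at depth 2; path tau·c

Answer: 2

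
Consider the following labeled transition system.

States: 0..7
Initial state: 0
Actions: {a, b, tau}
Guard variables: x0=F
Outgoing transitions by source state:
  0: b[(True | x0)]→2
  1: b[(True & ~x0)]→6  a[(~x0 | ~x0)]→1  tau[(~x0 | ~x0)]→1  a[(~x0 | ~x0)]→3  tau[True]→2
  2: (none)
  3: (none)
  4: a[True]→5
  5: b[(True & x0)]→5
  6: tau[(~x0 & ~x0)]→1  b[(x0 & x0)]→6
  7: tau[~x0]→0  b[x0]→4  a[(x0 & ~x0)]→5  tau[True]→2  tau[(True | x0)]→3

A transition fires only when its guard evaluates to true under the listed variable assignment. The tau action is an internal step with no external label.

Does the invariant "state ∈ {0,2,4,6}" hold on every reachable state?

Safe = {0,2,4,6}
R = {0,2}
  0: safe
  2: safe

Answer: INVARIANT HOLDS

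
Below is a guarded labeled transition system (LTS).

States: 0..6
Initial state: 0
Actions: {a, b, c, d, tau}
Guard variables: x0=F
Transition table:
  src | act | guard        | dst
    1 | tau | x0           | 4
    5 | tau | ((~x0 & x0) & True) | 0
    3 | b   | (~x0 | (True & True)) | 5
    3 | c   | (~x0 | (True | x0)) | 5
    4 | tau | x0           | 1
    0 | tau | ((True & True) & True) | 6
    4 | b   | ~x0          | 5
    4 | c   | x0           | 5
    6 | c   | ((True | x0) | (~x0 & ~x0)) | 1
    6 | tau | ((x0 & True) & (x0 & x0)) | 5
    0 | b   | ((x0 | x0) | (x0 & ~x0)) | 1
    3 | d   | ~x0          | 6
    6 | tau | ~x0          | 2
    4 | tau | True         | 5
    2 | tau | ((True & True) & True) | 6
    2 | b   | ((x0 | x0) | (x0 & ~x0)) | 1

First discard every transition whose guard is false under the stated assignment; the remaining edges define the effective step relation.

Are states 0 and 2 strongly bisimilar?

Answer: BISIMILAR

Trace:
Compute ~ classes (split until stable):
  P[0] = {{0,1,2,3,4,5,6}}
  P[1] = {{0,2},{1,5},{3},{4},{6}}
stable after 2 split(s): 5 block(s)
class of 0: {0,2}; class of 2: {0,2}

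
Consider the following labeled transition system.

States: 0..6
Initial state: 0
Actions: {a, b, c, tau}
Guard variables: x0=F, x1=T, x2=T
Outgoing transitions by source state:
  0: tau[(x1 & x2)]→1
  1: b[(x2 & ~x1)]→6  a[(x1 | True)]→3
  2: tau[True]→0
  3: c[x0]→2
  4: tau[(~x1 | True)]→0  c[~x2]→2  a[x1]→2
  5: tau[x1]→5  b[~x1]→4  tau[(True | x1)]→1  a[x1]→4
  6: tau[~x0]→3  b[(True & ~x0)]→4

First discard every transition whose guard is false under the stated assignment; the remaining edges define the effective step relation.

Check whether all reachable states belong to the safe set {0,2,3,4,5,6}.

Safe = {0,2,3,4,5,6}
Reachable = {0,1,3}
  0: safe
  1: ✗ unsafe
  3: safe
witness against invariant: tau → 1

Answer: INVARIANT VIOLATED at state 1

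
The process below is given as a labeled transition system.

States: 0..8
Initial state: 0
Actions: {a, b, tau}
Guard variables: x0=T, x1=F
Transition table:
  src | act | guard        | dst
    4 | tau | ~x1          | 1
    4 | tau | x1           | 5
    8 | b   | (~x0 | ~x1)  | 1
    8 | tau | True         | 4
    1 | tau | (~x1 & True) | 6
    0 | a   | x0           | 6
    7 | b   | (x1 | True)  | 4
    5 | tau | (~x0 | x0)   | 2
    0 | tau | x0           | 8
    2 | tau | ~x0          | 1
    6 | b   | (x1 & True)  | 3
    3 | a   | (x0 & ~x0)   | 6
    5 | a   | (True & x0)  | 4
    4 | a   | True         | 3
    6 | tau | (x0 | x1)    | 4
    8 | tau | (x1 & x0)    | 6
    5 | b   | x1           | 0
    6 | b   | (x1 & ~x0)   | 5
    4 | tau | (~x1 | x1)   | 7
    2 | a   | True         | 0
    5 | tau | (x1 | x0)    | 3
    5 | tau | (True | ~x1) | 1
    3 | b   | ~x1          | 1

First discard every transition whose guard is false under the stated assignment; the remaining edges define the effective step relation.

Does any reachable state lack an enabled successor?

Answer: DEADLOCK-FREE

Working:
Reach set: {0,1,3,4,6,7,8}
  0: a→6  tau→8  [2 out]
  1: tau→6  [1 out]
  3: b→1  [1 out]
  4: a→3  tau→1  tau→7  [3 out]
  6: tau→4  [1 out]
  7: b→4  [1 out]
  8: b→1  tau→4  [2 out]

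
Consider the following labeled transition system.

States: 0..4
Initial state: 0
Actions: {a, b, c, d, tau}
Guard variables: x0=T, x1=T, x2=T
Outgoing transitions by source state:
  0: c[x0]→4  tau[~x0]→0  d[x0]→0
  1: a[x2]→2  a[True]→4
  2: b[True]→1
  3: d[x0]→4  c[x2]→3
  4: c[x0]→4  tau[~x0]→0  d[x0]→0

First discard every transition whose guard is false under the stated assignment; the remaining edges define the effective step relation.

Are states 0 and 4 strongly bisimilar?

Bisimulation quotient by refinement:
  π0 = {{0,1,2,3,4}}
  π1 = {{0,3,4},{1},{2}}
3 equivalence class(es) (converged in 2)
class of 0: {0,3,4}; class of 4: {0,3,4}

Answer: BISIMILAR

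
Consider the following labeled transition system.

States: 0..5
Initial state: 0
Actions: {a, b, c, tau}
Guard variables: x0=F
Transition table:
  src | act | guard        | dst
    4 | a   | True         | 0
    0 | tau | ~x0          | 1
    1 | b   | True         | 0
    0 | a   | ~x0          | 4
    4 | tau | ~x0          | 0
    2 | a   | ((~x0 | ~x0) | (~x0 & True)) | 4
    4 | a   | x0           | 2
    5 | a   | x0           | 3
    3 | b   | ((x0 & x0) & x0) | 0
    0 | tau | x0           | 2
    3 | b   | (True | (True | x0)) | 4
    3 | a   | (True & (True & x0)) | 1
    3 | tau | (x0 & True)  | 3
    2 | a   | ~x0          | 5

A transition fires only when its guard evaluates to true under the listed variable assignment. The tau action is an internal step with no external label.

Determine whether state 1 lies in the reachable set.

Guard filter leaves 8 enabled edge(s).
depth 0: {0}
depth 1: {1,4}  cumulative {0,1,4}
Reach set: {0,1,4}
Path to 1: tau

Answer: REACHABLE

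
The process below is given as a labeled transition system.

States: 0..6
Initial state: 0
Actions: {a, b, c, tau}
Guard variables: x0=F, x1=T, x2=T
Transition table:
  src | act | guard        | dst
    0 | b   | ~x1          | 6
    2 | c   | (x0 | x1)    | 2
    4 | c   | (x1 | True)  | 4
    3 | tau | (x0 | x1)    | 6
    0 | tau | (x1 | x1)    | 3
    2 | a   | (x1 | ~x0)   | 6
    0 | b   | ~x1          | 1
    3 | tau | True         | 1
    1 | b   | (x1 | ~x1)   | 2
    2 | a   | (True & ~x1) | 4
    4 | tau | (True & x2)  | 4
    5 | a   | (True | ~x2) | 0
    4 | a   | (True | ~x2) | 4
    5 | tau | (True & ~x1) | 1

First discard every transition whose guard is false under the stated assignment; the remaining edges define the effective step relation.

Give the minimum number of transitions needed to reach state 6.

BFS to 6:
  depth 0: {0}
  depth 1: {3}
  depth 2: {1,6}
first hit 6 at d=2 via tau·tau

Answer: 2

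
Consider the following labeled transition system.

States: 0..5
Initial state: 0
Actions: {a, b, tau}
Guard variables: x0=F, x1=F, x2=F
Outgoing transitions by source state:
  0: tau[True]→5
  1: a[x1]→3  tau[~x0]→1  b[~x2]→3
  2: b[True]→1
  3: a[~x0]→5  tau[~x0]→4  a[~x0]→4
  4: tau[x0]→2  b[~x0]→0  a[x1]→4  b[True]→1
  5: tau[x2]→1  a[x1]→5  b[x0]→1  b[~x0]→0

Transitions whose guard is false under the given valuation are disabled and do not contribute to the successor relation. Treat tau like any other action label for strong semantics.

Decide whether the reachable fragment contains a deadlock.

Answer: DEADLOCK-FREE

Working:
Reach set: {0,5}
  0: tau→5  [deg 1]
  5: b→0  [deg 1]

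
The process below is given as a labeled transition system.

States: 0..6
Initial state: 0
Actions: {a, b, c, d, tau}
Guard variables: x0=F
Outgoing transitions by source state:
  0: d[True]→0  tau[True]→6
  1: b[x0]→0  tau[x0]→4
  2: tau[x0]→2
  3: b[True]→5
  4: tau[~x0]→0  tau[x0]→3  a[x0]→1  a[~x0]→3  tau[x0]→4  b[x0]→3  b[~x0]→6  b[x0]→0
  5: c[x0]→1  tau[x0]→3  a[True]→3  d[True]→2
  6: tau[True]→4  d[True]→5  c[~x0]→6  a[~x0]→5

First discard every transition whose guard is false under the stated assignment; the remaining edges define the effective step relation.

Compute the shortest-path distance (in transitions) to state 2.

Layered search for 2:
  depth 0: {0}
  depth 1: {6}
  depth 2: {4,5}
  depth 3: {2,3}
depth(2)=3, e.g. tau·a·d

Answer: 3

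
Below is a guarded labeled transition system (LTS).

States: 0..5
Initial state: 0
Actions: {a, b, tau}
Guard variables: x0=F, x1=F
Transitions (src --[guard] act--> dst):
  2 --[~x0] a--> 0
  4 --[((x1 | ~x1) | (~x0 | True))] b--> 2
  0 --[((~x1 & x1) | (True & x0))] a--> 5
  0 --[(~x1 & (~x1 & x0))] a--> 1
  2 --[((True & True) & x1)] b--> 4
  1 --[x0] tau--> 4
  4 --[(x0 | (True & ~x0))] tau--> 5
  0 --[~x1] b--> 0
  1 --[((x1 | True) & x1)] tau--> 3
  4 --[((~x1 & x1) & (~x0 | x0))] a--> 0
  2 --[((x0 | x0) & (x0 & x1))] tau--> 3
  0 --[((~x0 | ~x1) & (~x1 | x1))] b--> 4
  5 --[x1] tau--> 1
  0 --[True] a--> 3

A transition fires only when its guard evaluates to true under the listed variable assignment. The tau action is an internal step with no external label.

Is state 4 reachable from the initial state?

Answer: REACHABLE

Trace:
Guard filter leaves 6 enabled edge(s).
L0 = {0}
L1 = {3,4}  cumulative {0,3,4}
L2 = {2,5}  cumulative {0,2,3,4,5}
Reach set: {0,2,3,4,5}
trace reaching 4: b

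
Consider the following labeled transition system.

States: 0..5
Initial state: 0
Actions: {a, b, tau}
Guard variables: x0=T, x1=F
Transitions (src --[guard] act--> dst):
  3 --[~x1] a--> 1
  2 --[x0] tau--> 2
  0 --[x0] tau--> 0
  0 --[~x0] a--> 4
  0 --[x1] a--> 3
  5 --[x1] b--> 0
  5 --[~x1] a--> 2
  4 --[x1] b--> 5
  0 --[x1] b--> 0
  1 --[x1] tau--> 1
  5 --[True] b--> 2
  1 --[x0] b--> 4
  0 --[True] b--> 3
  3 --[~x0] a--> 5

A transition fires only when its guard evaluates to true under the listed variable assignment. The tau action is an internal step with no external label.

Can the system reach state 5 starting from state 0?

Answer: UNREACHABLE

Analysis:
After dropping false guards: 7 live edges.
Layer 0: {0}
Layer 1: {3}  total {0,3}
Layer 2: {1}  total {0,1,3}
Layer 3: {4}  total {0,1,3,4}
Reachable = {0,1,3,4}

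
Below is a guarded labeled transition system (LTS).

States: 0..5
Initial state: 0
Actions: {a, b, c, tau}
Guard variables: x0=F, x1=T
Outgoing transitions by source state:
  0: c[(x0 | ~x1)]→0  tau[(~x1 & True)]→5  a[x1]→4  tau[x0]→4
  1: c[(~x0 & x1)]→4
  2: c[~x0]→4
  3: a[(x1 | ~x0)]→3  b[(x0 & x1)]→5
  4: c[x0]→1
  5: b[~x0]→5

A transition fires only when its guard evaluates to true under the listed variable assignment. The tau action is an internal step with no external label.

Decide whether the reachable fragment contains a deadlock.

Reach set: {0,4}
  0: a→4  [1 out]
  4: ∅  [STUCK]
witness 4: a

Answer: DEADLOCK at state 4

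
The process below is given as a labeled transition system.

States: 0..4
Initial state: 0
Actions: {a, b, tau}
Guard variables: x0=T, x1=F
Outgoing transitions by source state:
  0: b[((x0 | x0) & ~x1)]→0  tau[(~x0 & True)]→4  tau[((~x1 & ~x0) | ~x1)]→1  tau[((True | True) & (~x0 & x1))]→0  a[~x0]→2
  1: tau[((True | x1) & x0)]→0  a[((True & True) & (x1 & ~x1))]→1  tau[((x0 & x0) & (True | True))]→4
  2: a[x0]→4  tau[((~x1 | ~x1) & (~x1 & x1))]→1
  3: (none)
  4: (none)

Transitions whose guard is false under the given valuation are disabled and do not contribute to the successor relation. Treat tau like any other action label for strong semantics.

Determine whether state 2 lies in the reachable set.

Answer: UNREACHABLE

Analysis:
5 transition(s) survive guard evaluation.
Layer 0: {0}
Layer 1: {1}  total {0,1}
Layer 2: {4}  total {0,1,4}
Reachable = {0,1,4}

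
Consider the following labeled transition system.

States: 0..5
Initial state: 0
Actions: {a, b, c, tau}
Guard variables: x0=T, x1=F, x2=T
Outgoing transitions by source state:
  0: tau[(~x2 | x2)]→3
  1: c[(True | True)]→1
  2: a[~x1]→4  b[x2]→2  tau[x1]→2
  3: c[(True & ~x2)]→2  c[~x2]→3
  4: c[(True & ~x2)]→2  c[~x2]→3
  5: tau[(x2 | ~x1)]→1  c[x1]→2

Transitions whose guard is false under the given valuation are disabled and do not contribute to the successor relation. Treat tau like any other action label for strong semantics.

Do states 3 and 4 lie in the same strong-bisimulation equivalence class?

Compute ~ classes (split until stable):
  P[0] = {{0,1,2,3,4,5}}
  P[1] = {{0,5},{1},{2},{3,4}}
  P[2] = {{0},{1},{2},{3,4},{5}}
stable after 3 split(s): 5 block(s)
[3]={3,4}  [4]={3,4}

Answer: BISIMILAR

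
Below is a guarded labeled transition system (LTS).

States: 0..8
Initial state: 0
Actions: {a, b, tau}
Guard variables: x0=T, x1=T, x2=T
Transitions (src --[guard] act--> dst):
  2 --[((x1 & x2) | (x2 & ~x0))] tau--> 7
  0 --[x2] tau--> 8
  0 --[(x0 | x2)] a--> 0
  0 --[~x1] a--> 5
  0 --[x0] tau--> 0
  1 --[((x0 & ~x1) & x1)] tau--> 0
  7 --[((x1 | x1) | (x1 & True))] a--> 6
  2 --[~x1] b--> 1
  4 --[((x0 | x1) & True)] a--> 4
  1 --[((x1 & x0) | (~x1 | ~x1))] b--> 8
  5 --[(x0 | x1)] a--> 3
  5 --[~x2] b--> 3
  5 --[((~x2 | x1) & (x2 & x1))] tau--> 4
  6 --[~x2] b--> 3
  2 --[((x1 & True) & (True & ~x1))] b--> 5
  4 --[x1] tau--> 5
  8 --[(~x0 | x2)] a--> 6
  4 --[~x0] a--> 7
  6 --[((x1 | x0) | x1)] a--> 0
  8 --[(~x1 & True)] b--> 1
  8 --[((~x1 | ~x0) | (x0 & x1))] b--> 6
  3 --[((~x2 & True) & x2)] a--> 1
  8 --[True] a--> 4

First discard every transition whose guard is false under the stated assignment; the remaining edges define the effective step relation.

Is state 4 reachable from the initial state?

Answer: REACHABLE

Working:
Guard filter leaves 14 enabled edge(s).
depth 0: {0}
depth 1: {8}  cumulative {0,8}
depth 2: {4,6}  cumulative {0,4,6,8}
depth 3: {5}  cumulative {0,4,5,6,8}
depth 4: {3}  cumulative {0,3,4,5,6,8}
Reach set: {0,3,4,5,6,8}
Path to 4: tau·a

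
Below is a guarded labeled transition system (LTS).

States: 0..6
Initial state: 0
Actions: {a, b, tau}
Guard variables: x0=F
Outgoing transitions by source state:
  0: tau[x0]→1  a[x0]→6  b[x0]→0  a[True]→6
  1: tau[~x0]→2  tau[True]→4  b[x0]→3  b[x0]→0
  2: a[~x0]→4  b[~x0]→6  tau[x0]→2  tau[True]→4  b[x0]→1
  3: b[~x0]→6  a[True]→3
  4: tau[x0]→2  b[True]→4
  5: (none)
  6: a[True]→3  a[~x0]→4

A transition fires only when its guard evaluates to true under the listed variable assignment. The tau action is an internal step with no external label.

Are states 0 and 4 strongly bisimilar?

Refine partition for ~:
  π0 = {{0,1,2,3,4,5,6}}
  π1 = {{0,6},{1},{2},{3},{4},{5}}
  π2 = {{0},{1},{2},{3},{4},{5},{6}}
stable after 3 split(s): 7 block(s)
class of 0: {0}; class of 4: {4}

Answer: NOT BISIMILAR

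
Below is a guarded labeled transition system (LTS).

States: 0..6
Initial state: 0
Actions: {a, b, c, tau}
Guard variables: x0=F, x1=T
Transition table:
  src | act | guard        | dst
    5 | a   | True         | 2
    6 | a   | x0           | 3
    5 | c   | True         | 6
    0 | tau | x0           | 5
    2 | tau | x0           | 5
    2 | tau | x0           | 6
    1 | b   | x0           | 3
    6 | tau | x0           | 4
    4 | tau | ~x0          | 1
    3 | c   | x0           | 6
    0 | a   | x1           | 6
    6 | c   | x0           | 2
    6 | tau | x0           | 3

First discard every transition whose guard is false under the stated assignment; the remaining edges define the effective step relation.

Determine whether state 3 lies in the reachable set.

Guard filter leaves 4 enabled edge(s).
depth 0: {0}
depth 1: {6}  cumulative {0,6}
Reachable = {0,6}

Answer: UNREACHABLE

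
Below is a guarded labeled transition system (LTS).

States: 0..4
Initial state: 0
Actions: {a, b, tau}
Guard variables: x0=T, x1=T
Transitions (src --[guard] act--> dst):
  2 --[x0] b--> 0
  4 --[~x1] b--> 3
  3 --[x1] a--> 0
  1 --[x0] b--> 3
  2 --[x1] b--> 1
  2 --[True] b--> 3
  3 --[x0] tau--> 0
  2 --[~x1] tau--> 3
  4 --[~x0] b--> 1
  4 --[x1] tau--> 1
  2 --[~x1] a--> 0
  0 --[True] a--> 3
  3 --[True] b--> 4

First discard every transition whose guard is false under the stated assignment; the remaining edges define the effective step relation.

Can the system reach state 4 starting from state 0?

9 transition(s) survive guard evaluation.
L0 = {0}
L1 = {3}  now seen {0,3}
L2 = {4}  now seen {0,3,4}
L3 = {1}  now seen {0,1,3,4}
R = {0,1,3,4}
trace reaching 4: a·b

Answer: REACHABLE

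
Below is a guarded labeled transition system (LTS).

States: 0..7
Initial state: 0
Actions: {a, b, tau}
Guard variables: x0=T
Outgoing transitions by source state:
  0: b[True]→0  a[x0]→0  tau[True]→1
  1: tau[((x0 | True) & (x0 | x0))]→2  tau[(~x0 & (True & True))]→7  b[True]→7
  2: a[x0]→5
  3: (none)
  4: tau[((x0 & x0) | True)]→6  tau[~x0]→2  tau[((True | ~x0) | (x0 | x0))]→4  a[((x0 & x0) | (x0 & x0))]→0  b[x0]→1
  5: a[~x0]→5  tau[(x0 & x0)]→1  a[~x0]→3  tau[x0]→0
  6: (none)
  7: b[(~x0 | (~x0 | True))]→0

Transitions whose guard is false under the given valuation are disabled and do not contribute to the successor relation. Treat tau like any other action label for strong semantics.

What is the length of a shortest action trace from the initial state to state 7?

Answer: 2

Trace:
BFS to 7:
  Layer 0: {0}
  Layer 1: {1}
  Layer 2: {2,7}
depth(7)=2, e.g. tau·b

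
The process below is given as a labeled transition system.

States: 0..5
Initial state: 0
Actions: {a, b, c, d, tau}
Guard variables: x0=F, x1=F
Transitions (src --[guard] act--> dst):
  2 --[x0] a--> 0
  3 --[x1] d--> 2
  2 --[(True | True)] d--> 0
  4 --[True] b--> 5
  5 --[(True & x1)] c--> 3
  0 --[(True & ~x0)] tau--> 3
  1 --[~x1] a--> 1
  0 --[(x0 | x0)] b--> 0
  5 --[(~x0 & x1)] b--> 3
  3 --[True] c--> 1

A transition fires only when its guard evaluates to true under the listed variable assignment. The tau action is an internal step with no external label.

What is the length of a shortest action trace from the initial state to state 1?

Breadth-first toward 1:
  Layer 0: {0}
  Layer 1: {3}
  Layer 2: {1}
first hit 1 at d=2 via tau·c

Answer: 2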